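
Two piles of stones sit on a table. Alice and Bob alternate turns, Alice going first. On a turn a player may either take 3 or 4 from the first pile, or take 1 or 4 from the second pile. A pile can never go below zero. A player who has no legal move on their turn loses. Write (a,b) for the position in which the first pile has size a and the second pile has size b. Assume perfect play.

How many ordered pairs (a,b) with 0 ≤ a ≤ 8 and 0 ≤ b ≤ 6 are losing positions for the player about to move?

25

Label each position W (a win for the player to move) or L (a loss). A position with no legal move is L; any other position is W exactly when some move reaches an L, and L when every move reaches a W.
Every move lowers a or b (never raises either), so fill the grid row by row in increasing a, and left to right within a row: each cell's successors are then already labelled.
      b=0  b=1  b=2  b=3  b=4  b=5  b=6
a=0:    L    W    L    W    W    L    W
a=1:    L    W    L    W    W    L    W
a=2:    L    W    L    W    W    L    W
a=3:    W    L    W    L    W    W    L
a=4:    W    L    W    L    W    W    L
a=5:    W    L    W    L    W    W    L
a=6:    W    W    W    W    L    W    W
a=7:    L    W    L    W    W    L    W
a=8:    L    W    L    W    W    L    W
Cells with no legal move (terminal, hence L): (0,0), (1,0), (2,0).
The remaining L cells, each justified by listing all of its moves:
(0,2): only reaches (0,1)(W), which is W → L
(0,5): only reaches (0,4)(W), (0,1)(W), all W → L
(1,2): only reaches (1,1)(W), which is W → L
(1,5): only reaches (1,4)(W), (1,1)(W), all W → L
(2,2): only reaches (2,1)(W), which is W → L
(2,5): only reaches (2,4)(W), (2,1)(W), all W → L
(3,1): only reaches (0,1)(W), (3,0)(W), all W → L
(3,3): only reaches (0,3)(W), (3,2)(W), all W → L
(3,6): only reaches (0,6)(W), (3,5)(W), (3,2)(W), all W → L
(4,1): only reaches (1,1)(W), (0,1)(W), (4,0)(W), all W → L
(4,3): only reaches (1,3)(W), (0,3)(W), (4,2)(W), all W → L
(4,6): only reaches (1,6)(W), (0,6)(W), (4,5)(W), (4,2)(W), all W → L
(5,1): only reaches (2,1)(W), (1,1)(W), (5,0)(W), all W → L
(5,3): only reaches (2,3)(W), (1,3)(W), (5,2)(W), all W → L
(5,6): only reaches (2,6)(W), (1,6)(W), (5,5)(W), (5,2)(W), all W → L
(6,4): only reaches (3,4)(W), (2,4)(W), (6,3)(W), (6,0)(W), all W → L
(7,0): only reaches (4,0)(W), (3,0)(W), all W → L
(7,2): only reaches (4,2)(W), (3,2)(W), (7,1)(W), all W → L
(7,5): only reaches (4,5)(W), (3,5)(W), (7,4)(W), (7,1)(W), all W → L
(8,0): only reaches (5,0)(W), (4,0)(W), all W → L
(8,2): only reaches (5,2)(W), (4,2)(W), (8,1)(W), all W → L
(8,5): only reaches (5,5)(W), (4,5)(W), (8,4)(W), (8,1)(W), all W → L
Every other cell has at least one move into one of the L cells above, so it is W.
L cells per row: a=0: 3, a=1: 3, a=2: 3, a=3: 3, a=4: 3, a=5: 3, a=6: 1, a=7: 3, a=8: 3; total 25.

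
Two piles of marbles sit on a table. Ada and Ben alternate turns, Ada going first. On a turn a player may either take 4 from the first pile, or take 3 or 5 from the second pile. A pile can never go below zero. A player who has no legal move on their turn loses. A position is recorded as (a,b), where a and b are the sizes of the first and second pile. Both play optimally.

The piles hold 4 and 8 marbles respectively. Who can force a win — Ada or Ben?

Build the W/L table. Terminal = L. A non-terminal position is W if it has a move to some L; otherwise it is L.
No move ever increases a pile, so every position that can arise here has a ≤ 4 and b ≤ 8; it is enough to label the cells with 0 ≤ a ≤ 4 and 0 ≤ b ≤ 8.
Every move lowers a or b (never raises either), so fill the grid row by row in increasing a, and left to right within a row: each cell's successors are then already labelled.
      b=0  b=1  b=2  b=3  b=4  b=5  b=6  b=7  b=8
a=0:    L    L    L    W    W    W    W    W    L
a=1:    L    L    L    W    W    W    W    W    L
a=2:    L    L    L    W    W    W    W    W    L
a=3:    L    L    L    W    W    W    W    W    L
a=4:    W    W    W    L    L    L    W    W    W
Cells with no legal move (terminal, hence L): (0,0), (0,1), (0,2), (1,0), (1,1), (1,2), (2,0), (2,1), (2,2), (3,0), (3,1), (3,2).
The remaining L cells, each justified by listing all of its moves:
(0,8): moves to (0,5)(W), (0,3)(W); every one is W ⇒ L
(1,8): moves to (1,5)(W), (1,3)(W); every one is W ⇒ L
(2,8): moves to (2,5)(W), (2,3)(W); every one is W ⇒ L
(3,8): moves to (3,5)(W), (3,3)(W); every one is W ⇒ L
(4,3): moves to (0,3)(W), (4,0)(W); every one is W ⇒ L
(4,4): moves to (0,4)(W), (4,1)(W); every one is W ⇒ L
(4,5): moves to (0,5)(W), (4,2)(W), (4,0)(W); every one is W ⇒ L
Every other cell has at least one move into one of the L cells above, so it is W.
The starting position (4,8) is W: Ada should move to (0,8), handing over an L position.

Ada wins.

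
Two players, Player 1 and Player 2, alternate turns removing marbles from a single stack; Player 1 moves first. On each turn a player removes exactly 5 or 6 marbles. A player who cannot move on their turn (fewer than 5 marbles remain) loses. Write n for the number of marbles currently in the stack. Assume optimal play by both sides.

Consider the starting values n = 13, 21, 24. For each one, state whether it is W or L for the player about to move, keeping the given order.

Use the standard recursion: the mover loses at a terminal position; elsewhere, the mover wins exactly when some move hands the opponent an L position.
n=0: no move → L
n=1: no move → L
n=2: no move → L
n=3: no move → L
n=4: no move → L
n=5: W (go to 0, an L position)
n=6: W (go to 1, an L position)
n=7: W (go to 2, an L position)
n=8: W (go to 3, an L position)
n=9: W (go to 4, an L position)
n=10: W (go to 4, an L position)
n=11: L (options 6(W), 5(W) are all W)
n=12: L (options 7(W), 6(W) are all W)
n=13: L (options 8(W), 7(W) are all W)
n=14: L (options 9(W), 8(W) are all W)
n=15: L (options 10(W), 9(W) are all W)
n=16: W (go to 11, an L position)
n=17: W (go to 12, an L position)
n=18: W (go to 13, an L position)
n=19: W (go to 14, an L position)
n=20: W (go to 15, an L position)
n=21: W (go to 15, an L position)
n=22: L (options 17(W), 16(W) are all W)
n=23: L (options 18(W), 17(W) are all W)
n=24: L (options 19(W), 18(W) are all W)

13: L, 21: W, 24: L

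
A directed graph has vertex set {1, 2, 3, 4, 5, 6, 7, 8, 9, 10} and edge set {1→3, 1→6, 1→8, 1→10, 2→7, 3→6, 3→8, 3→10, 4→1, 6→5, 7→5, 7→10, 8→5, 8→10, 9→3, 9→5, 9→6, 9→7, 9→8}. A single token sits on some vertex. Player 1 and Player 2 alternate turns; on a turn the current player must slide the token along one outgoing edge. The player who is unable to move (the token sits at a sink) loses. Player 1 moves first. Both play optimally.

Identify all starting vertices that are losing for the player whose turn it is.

Compute win/loss labels from the base case upward. A position with no move is L. Any other position is W if it can reach an L in one move, else L.
Every edge goes from a vertex to one that appears earlier in the order 5, 10, 7, 6, 2, 8, 3, 1, 4, 9, so processing vertices in that order labels each vertex after all of its successors.
5: no outgoing edge → L
10: no outgoing edge → L
7: can move to 10, which is L ⇒ W
6: can move to 5, which is L ⇒ W
2: the only move is to 7(W), a W ⇒ L
8: can move to 10, which is L ⇒ W
3: can move to 10, which is L ⇒ W
1: can move to 10, which is L ⇒ W
4: the only move is to 1(W), a W ⇒ L
9: can move to 5, which is L ⇒ W
The losing starting vertices are exactly the entries labelled L in this table (4 of them).

2, 4, 5, 10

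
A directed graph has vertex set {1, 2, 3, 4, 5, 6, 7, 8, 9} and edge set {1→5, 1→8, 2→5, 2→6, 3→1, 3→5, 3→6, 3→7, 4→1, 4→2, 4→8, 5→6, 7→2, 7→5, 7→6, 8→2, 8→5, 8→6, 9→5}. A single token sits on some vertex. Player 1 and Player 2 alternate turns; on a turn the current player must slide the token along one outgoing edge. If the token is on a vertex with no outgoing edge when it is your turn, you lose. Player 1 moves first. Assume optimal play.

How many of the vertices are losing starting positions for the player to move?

Use the standard recursion: the mover loses at a terminal position; elsewhere, the mover wins exactly when some move hands the opponent an L position.
Every edge goes from a vertex to one that appears earlier in the order 6, 5, 2, 8, 7, 1, 4, 3, 9, so processing vertices in that order labels each vertex after all of its successors.
6: no outgoing edge → L
5: can move to 6, which is L ⇒ W
2: can move to 6, which is L ⇒ W
8: can move to 6, which is L ⇒ W
7: can move to 6, which is L ⇒ W
1: moves to 8(W), 5(W); every one is W ⇒ L
4: can move to 1, which is L ⇒ W
3: can move to 1, which is L ⇒ W
9: the only move is to 5(W), a W ⇒ L
The L vertices are 1, 6, 9; that is 3 in all.

3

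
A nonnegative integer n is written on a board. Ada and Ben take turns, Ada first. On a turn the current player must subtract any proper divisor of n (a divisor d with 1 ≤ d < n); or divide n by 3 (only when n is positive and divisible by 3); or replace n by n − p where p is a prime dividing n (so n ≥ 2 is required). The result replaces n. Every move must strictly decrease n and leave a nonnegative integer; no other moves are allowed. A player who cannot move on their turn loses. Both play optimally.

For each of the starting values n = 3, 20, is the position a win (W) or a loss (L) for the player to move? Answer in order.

Work bottom-up. With no move the player to move loses. Otherwise the position is W if at least one move leads to an L position for the opponent, and L if every move leads to a W.
n=0: no move → L
n=1: no move → L
n=2: →0(L), so W
n=3: →0(L), so W
n=4: →2(W), 3(W) — all W, so L
n=5: →0(L), so W
n=6: →4(L), so W
n=7: →0(L), so W
n=8: →4(L), so W
n=9: →3(W), 6(W), 8(W) — all W, so L
n=10: →9(L), so W
n=11: →0(L), so W
n=12: →4(L), so W
n=13: →0(L), so W
n=14: →7(W), 12(W), 13(W) — all W, so L
n=15: →14(L), so W
n=16: →14(L), so W
n=17: →0(L), so W
n=18: →9(L), so W
n=19: →0(L), so W
n=20: →10(W), 15(W), 16(W), 18(W), 19(W) — all W, so L

3: W, 20: L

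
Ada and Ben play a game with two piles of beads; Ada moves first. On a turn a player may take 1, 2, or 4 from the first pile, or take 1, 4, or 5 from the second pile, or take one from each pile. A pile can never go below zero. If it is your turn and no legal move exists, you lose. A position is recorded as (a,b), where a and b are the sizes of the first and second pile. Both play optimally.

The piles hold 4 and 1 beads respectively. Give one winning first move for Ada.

Move to (2,1).

Use the standard recursion: the mover loses at a terminal position; elsewhere, the mover wins exactly when some move hands the opponent an L position.
No move ever increases a pile, so every position that can arise here has a ≤ 4 and b ≤ 1; it is enough to label the cells with 0 ≤ a ≤ 4 and 0 ≤ b ≤ 1.
Every move lowers a or b (never raises either), so fill the grid row by row in increasing a, and left to right within a row: each cell's successors are then already labelled.
      b=0  b=1
a=0:    L    W
a=1:    W    W
a=2:    W    L
a=3:    L    W
a=4:    W    W
Cells with no legal move (terminal, hence L): (0,0).
The remaining L cells, each justified by listing all of its moves:
(2,1): only reaches (1,1)(W), (0,1)(W), (2,0)(W), (1,0)(W), all W → L
(3,0): only reaches (2,0)(W), (1,0)(W), all W → L
Every other cell has at least one move into one of the L cells above, so it is W.
From (4,1), the L positions reachable in one move are: (2,1), (3,0). Any move reaching one of these is winning.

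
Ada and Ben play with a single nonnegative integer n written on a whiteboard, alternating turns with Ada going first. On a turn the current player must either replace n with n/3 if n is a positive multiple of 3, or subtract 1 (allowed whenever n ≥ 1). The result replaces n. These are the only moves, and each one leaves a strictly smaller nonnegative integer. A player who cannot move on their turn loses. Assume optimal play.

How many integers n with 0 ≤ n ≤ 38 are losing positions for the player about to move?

Classify positions by backward induction: terminal positions (no move available) are L. From any other position, the mover wins iff some move reaches an L.
n=0: no move → L
n=1: reaches L-position 0 → W
n=2: only reaches 1(W), which is W → L
n=3: reaches L-position 2 → W
n=4: only reaches 3(W), which is W → L
n=5: reaches L-position 4 → W
n=6: reaches L-position 2 → W
n=7: only reaches 6(W), which is W → L
n=8: reaches L-position 7 → W
n=9: only reaches 3(W), 8(W), all W → L
n=10: reaches L-position 9 → W
n=11: only reaches 10(W), which is W → L
n=12: reaches L-position 4 → W
n=13: only reaches 12(W), which is W → L
n=14: reaches L-position 13 → W
n=15: only reaches 5(W), 14(W), all W → L
n=16: reaches L-position 15 → W
n=17: only reaches 16(W), which is W → L
n=18: reaches L-position 17 → W
n=19: only reaches 18(W), which is W → L
n=20: reaches L-position 19 → W
n=21: reaches L-position 7 → W
n=22: only reaches 21(W), which is W → L
n=23: reaches L-position 22 → W
n=24: only reaches 8(W), 23(W), all W → L
n=25: reaches L-position 24 → W
n=26: only reaches 25(W), which is W → L
n=27: reaches L-position 9 → W
n=28: only reaches 27(W), which is W → L
n=29: reaches L-position 28 → W
n=30: only reaches 10(W), 29(W), all W → L
n=31: reaches L-position 30 → W
n=32: only reaches 31(W), which is W → L
n=33: reaches L-position 11 → W
n=34: only reaches 33(W), which is W → L
n=35: reaches L-position 34 → W
n=36: only reaches 12(W), 35(W), all W → L
n=37: reaches L-position 36 → W
n=38: only reaches 37(W), which is W → L
L entries with 0 ≤ n ≤ 38: n = 0, 2, 4, 7, 9, 11, 13, 15, 17, 19, 22, 24, 26, 28, 30, 32, 34, 36, 38; that makes 19.

19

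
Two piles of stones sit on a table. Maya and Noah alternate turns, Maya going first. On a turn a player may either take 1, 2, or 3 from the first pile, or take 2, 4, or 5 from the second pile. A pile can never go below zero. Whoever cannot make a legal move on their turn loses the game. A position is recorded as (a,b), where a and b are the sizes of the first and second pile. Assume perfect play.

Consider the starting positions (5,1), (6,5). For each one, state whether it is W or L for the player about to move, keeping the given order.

Compute win/loss labels from the base case upward. A position with no move is L. Any other position is W if it can reach an L in one move, else L.
No move ever increases a pile, so every position that can arise here has a ≤ 6 and b ≤ 5; it is enough to label the cells with 0 ≤ a ≤ 6 and 0 ≤ b ≤ 5.
Every move lowers a or b (never raises either), so fill the grid row by row in increasing a, and left to right within a row: each cell's successors are then already labelled.
      b=0  b=1  b=2  b=3  b=4  b=5
a=0:    L    L    W    W    W    W
a=1:    W    W    L    L    W    W
a=2:    W    W    W    W    L    L
a=3:    W    W    W    W    W    W
a=4:    L    L    W    W    W    W
a=5:    W    W    L    L    W    W
a=6:    W    W    W    W    L    L
Cells with no legal move (terminal, hence L): (0,0), (0,1).
The remaining L cells, each justified by listing all of its moves:
(1,2): L (options (0,2)(W), (1,0)(W) are all W)
(1,3): L (options (0,3)(W), (1,1)(W) are all W)
(2,4): L (options (1,4)(W), (0,4)(W), (2,2)(W), (2,0)(W) are all W)
(2,5): L (options (1,5)(W), (0,5)(W), (2,3)(W), (2,1)(W), (2,0)(W) are all W)
(4,0): L (options (3,0)(W), (2,0)(W), (1,0)(W) are all W)
(4,1): L (options (3,1)(W), (2,1)(W), (1,1)(W) are all W)
(5,2): L (options (4,2)(W), (3,2)(W), (2,2)(W), (5,0)(W) are all W)
(5,3): L (options (4,3)(W), (3,3)(W), (2,3)(W), (5,1)(W) are all W)
(6,4): L (options (5,4)(W), (4,4)(W), (3,4)(W), (6,2)(W), (6,0)(W) are all W)
(6,5): L (options (5,5)(W), (4,5)(W), (3,5)(W), (6,3)(W), (6,1)(W), (6,0)(W) are all W)
Every other cell has at least one move into one of the L cells above, so it is W.
(5,1): the move to (4,1) reaches an L cell, so W
(6,5): one of the L cells justified above, so L

(5,1): W, (6,5): L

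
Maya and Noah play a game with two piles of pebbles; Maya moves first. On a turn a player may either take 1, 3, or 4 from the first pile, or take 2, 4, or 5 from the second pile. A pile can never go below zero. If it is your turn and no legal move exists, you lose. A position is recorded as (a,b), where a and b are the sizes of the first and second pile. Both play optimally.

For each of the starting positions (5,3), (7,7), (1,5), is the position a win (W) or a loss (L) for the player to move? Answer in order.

Build the W/L table. Terminal = L. A non-terminal position is W if it has a move to some L; otherwise it is L.
No move ever increases a pile, so every position that can arise here has a ≤ 7 and b ≤ 7; it is enough to label the cells with 0 ≤ a ≤ 7 and 0 ≤ b ≤ 7.
Every move lowers a or b (never raises either), so fill the grid row by row in increasing a, and left to right within a row: each cell's successors are then already labelled.
      b=0  b=1  b=2  b=3  b=4  b=5  b=6  b=7
a=0:    L    L    W    W    W    W    W    L
a=1:    W    W    L    L    W    W    W    W
a=2:    L    L    W    W    W    W    W    L
a=3:    W    W    L    L    W    W    W    W
a=4:    W    W    W    W    L    L    W    W
a=5:    W    W    W    W    W    W    L    W
a=6:    W    W    W    W    L    L    W    W
a=7:    L    L    W    W    W    W    W    L
Cells with no legal move (terminal, hence L): (0,0), (0,1).
The remaining L cells, each justified by listing all of its moves:
(0,7): L (options (0,5)(W), (0,3)(W), (0,2)(W) are all W)
(1,2): L (options (0,2)(W), (1,0)(W) are all W)
(1,3): L (options (0,3)(W), (1,1)(W) are all W)
(2,0): L (sole option (1,0)(W) is W)
(2,1): L (sole option (1,1)(W) is W)
(2,7): L (options (1,7)(W), (2,5)(W), (2,3)(W), (2,2)(W) are all W)
(3,2): L (options (2,2)(W), (0,2)(W), (3,0)(W) are all W)
(3,3): L (options (2,3)(W), (0,3)(W), (3,1)(W) are all W)
(4,4): L (options (3,4)(W), (1,4)(W), (0,4)(W), (4,2)(W), (4,0)(W) are all W)
(4,5): L (options (3,5)(W), (1,5)(W), (0,5)(W), (4,3)(W), (4,1)(W), (4,0)(W) are all W)
(5,6): L (options (4,6)(W), (2,6)(W), (1,6)(W), (5,4)(W), (5,2)(W), (5,1)(W) are all W)
(6,4): L (options (5,4)(W), (3,4)(W), (2,4)(W), (6,2)(W), (6,0)(W) are all W)
(6,5): L (options (5,5)(W), (3,5)(W), (2,5)(W), (6,3)(W), (6,1)(W), (6,0)(W) are all W)
(7,0): L (options (6,0)(W), (4,0)(W), (3,0)(W) are all W)
(7,1): L (options (6,1)(W), (4,1)(W), (3,1)(W) are all W)
(7,7): L (options (6,7)(W), (4,7)(W), (3,7)(W), (7,5)(W), (7,3)(W), (7,2)(W) are all W)
Every other cell has at least one move into one of the L cells above, so it is W.
(5,3): the move to (1,3) reaches an L cell, so W
(7,7): one of the L cells justified above, so L
(1,5): the move to (1,3) reaches an L cell, so W

(5,3): W, (7,7): L, (1,5): W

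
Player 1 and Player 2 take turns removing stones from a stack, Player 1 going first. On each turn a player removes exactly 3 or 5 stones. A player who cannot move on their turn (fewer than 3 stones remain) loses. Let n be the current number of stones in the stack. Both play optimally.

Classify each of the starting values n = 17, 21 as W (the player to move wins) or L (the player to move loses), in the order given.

Build the W/L table. Terminal = L. A non-terminal position is W if it has a move to some L; otherwise it is L.
n=0: no move → L
n=1: no move → L
n=2: no move → L
n=3: W (go to 0, an L position)
n=4: W (go to 1, an L position)
n=5: W (go to 2, an L position)
n=6: W (go to 1, an L position)
n=7: W (go to 2, an L position)
n=8: L (options 5(W), 3(W) are all W)
n=9: L (options 6(W), 4(W) are all W)
n=10: L (options 7(W), 5(W) are all W)
n=11: W (go to 8, an L position)
n=12: W (go to 9, an L position)
n=13: W (go to 10, an L position)
n=14: W (go to 9, an L position)
n=15: W (go to 10, an L position)
n=16: L (options 13(W), 11(W) are all W)
n=17: L (options 14(W), 12(W) are all W)
n=18: L (options 15(W), 13(W) are all W)
n=19: W (go to 16, an L position)
n=20: W (go to 17, an L position)
n=21: W (go to 18, an L position)

17: L, 21: W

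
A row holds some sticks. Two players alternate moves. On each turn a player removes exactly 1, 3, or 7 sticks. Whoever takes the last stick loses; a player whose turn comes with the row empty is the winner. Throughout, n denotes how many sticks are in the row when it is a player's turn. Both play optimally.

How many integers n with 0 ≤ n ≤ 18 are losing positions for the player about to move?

Classify positions by backward induction: terminal positions (no move available) are W. From any other position, the mover wins iff some move reaches an L.
n=0: no move; the opponent has just taken the last stick and therefore loses → W
n=1: only reaches 0(W), which is W → L
n=2: reaches L-position 1 → W
n=3: only reaches 2(W), 0(W), all W → L
n=4: reaches L-position 3 → W
n=5: only reaches 4(W), 2(W), all W → L
n=6: reaches L-position 5 → W
n=7: only reaches 6(W), 4(W), 0(W), all W → L
n=8: reaches L-position 7 → W
n=9: only reaches 8(W), 6(W), 2(W), all W → L
n=10: reaches L-position 9 → W
n=11: only reaches 10(W), 8(W), 4(W), all W → L
n=12: reaches L-position 11 → W
n=13: only reaches 12(W), 10(W), 6(W), all W → L
n=14: reaches L-position 13 → W
n=15: only reaches 14(W), 12(W), 8(W), all W → L
n=16: reaches L-position 15 → W
n=17: only reaches 16(W), 14(W), 10(W), all W → L
n=18: reaches L-position 17 → W
L entries with 0 ≤ n ≤ 18: n = 1, 3, 5, 7, 9, 11, 13, 15, 17; that makes 9.

9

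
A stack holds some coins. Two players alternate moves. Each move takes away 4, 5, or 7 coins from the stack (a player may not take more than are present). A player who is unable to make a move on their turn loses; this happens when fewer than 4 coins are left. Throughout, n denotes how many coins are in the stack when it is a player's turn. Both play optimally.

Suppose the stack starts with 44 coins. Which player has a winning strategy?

The second player wins.

Build the W/L table. Terminal = L. A non-terminal position is W if it has a move to some L; otherwise it is L.
n=0: no move → L
n=1: no move → L
n=2: no move → L
n=3: no move → L
n=4: W (go to 0, an L position)
n=5: W (go to 1, an L position)
n=6: W (go to 2, an L position)
n=7: W (go to 3, an L position)
n=8: W (go to 3, an L position)
n=9: W (go to 2, an L position)
n=10: W (go to 3, an L position)
n=11: L (options 7(W), 6(W), 4(W) are all W)
n=12: L (options 8(W), 7(W), 5(W) are all W)
n=13: L (options 9(W), 8(W), 6(W) are all W)
n=14: L (options 10(W), 9(W), 7(W) are all W)
n=15: W (go to 11, an L position)
n=16: W (go to 12, an L position)
n=17: W (go to 13, an L position)
n=18: W (go to 14, an L position)
n=19: W (go to 14, an L position)
n=20: W (go to 13, an L position)
n=21: W (go to 14, an L position)
n=22: L (options 18(W), 17(W), 15(W) are all W)
n=23: L (options 19(W), 18(W), 16(W) are all W)
n=24: L (options 20(W), 19(W), 17(W) are all W)
n=25: L (options 21(W), 20(W), 18(W) are all W)
n=26: W (go to 22, an L position)
n=27: W (go to 23, an L position)
n=28: W (go to 24, an L position)
n=29: W (go to 25, an L position)
n=30: W (go to 25, an L position)
n=31: W (go to 24, an L position)
n=32: W (go to 25, an L position)
n=33: L (options 29(W), 28(W), 26(W) are all W)
n=34: L (options 30(W), 29(W), 27(W) are all W)
n=35: L (options 31(W), 30(W), 28(W) are all W)
n=36: L (options 32(W), 31(W), 29(W) are all W)
n=37: W (go to 33, an L position)
n=38: W (go to 34, an L position)
n=39: W (go to 35, an L position)
n=40: W (go to 36, an L position)
n=41: W (go to 36, an L position)
n=42: W (go to 35, an L position)
n=43: W (go to 36, an L position)
n=44: L (options 40(W), 39(W), 37(W) are all W)
The starting position 44 is L: whatever the player to move does, the opponent receives a W position.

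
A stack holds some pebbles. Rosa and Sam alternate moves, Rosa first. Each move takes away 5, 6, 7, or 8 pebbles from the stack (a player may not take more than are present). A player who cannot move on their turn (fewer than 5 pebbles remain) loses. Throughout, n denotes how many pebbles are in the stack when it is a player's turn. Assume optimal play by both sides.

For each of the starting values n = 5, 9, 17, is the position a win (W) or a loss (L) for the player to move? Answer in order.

5: W, 9: W, 17: L

Classify positions by backward induction: terminal positions (no move available) are L. From any other position, the mover wins iff some move reaches an L.
n=0: no move → L
n=1: no move → L
n=2: no move → L
n=3: no move → L
n=4: no move → L
n=5: W (go to 0, an L position)
n=6: W (go to 1, an L position)
n=7: W (go to 2, an L position)
n=8: W (go to 3, an L position)
n=9: W (go to 4, an L position)
n=10: W (go to 4, an L position)
n=11: W (go to 4, an L position)
n=12: W (go to 4, an L position)
n=13: L (options 8(W), 7(W), 6(W), 5(W) are all W)
n=14: L (options 9(W), 8(W), 7(W), 6(W) are all W)
n=15: L (options 10(W), 9(W), 8(W), 7(W) are all W)
n=16: L (options 11(W), 10(W), 9(W), 8(W) are all W)
n=17: L (options 12(W), 11(W), 10(W), 9(W) are all W)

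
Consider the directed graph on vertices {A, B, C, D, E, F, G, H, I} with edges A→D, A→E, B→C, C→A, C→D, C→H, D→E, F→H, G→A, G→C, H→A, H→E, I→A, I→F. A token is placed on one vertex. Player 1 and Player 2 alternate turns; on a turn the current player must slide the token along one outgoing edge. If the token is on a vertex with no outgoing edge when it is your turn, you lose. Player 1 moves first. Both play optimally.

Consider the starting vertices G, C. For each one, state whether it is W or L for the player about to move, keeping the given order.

Build the W/L table. Terminal = L. A non-terminal position is W if it has a move to some L; otherwise it is L.
Every edge goes from a vertex to one that appears earlier in the order E, D, A, H, C, G, F, I, B, so processing vertices in that order labels each vertex after all of its successors.
E: no outgoing edge → L
D: reaches L-position E → W
A: reaches L-position E → W
H: reaches L-position E → W
C: only reaches H(W), A(W), D(W), all W → L
G: reaches L-position C → W
F: only reaches H(W), which is W → L
I: reaches L-position F → W
B: reaches L-position C → W

G: W, C: L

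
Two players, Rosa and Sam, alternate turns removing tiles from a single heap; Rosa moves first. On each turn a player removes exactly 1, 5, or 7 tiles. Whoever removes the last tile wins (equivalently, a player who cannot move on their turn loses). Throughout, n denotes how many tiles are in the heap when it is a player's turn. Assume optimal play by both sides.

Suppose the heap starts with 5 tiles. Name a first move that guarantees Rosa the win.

Remove 1, leaving 4.

Use the standard recursion: the mover loses at a terminal position; elsewhere, the mover wins exactly when some move hands the opponent an L position.
n=0: no move → L
n=1: →0(L), so W
n=2: →1(W) only, which is W, so L
n=3: →2(L), so W
n=4: →3(W) only, which is W, so L
n=5: →4(L), so W
From 5, the L positions reachable in one move are: 4, 0. Any move reaching one of these is winning.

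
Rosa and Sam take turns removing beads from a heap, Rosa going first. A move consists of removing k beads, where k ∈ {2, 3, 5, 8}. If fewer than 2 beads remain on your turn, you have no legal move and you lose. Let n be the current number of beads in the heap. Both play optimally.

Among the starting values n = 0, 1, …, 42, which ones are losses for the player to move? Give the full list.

Label each position W (a win for the player to move) or L (a loss). A position with no legal move is L; any other position is W exactly when some move reaches an L, and L when every move reaches a W.
n=0: no move → L
n=1: no move → L
n=2: reaches L-position 0 → W
n=3: reaches L-position 1 → W
n=4: reaches L-position 1 → W
n=5: reaches L-position 0 → W
n=6: reaches L-position 1 → W
n=7: only reaches 5(W), 4(W), 2(W), all W → L
n=8: reaches L-position 0 → W
n=9: reaches L-position 7 → W
n=10: reaches L-position 7 → W
n=11: only reaches 9(W), 8(W), 6(W), 3(W), all W → L
n=12: reaches L-position 7 → W
n=13: reaches L-position 11 → W
n=14: reaches L-position 11 → W
n=15: reaches L-position 7 → W
n=16: reaches L-position 11 → W
n=17: only reaches 15(W), 14(W), 12(W), 9(W), all W → L
n=18: only reaches 16(W), 15(W), 13(W), 10(W), all W → L
n=19: reaches L-position 17 → W
n=20: reaches L-position 18 → W
n=21: reaches L-position 18 → W
n=22: reaches L-position 17 → W
n=23: reaches L-position 18 → W
n=24: only reaches 22(W), 21(W), 19(W), 16(W), all W → L
n=25: reaches L-position 17 → W
n=26: reaches L-position 24 → W
n=27: reaches L-position 24 → W
n=28: only reaches 26(W), 25(W), 23(W), 20(W), all W → L
n=29: reaches L-position 24 → W
n=30: reaches L-position 28 → W
n=31: reaches L-position 28 → W
n=32: reaches L-position 24 → W
n=33: reaches L-position 28 → W
n=34: only reaches 32(W), 31(W), 29(W), 26(W), all W → L
n=35: only reaches 33(W), 32(W), 30(W), 27(W), all W → L
n=36: reaches L-position 34 → W
n=37: reaches L-position 35 → W
n=38: reaches L-position 35 → W
n=39: reaches L-position 34 → W
n=40: reaches L-position 35 → W
n=41: only reaches 39(W), 38(W), 36(W), 33(W), all W → L
n=42: reaches L-position 34 → W
The losing starting values of n are exactly the entries labelled L in this table (11 of them).

0, 1, 7, 11, 17, 18, 24, 28, 34, 35, 41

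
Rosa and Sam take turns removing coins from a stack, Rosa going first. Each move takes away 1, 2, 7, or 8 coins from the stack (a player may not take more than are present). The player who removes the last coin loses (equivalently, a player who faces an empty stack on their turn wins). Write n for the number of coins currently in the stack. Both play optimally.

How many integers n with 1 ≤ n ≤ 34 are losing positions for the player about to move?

12

Label each position W (a win for the player to move) or L (a loss). A position with no legal move is W; any other position is W exactly when some move reaches an L, and L when every move reaches a W.
n=0: no move; the opponent has just taken the last coin and therefore loses → W
n=1: only reaches 0(W), which is W → L
n=2: reaches L-position 1 → W
n=3: reaches L-position 1 → W
n=4: only reaches 3(W), 2(W), all W → L
n=5: reaches L-position 4 → W
n=6: reaches L-position 4 → W
n=7: only reaches 6(W), 5(W), 0(W), all W → L
n=8: reaches L-position 7 → W
n=9: reaches L-position 7 → W
n=10: only reaches 9(W), 8(W), 3(W), 2(W), all W → L
n=11: reaches L-position 10 → W
n=12: reaches L-position 10 → W
n=13: only reaches 12(W), 11(W), 6(W), 5(W), all W → L
n=14: reaches L-position 13 → W
n=15: reaches L-position 13 → W
n=16: only reaches 15(W), 14(W), 9(W), 8(W), all W → L
n=17: reaches L-position 16 → W
n=18: reaches L-position 16 → W
n=19: only reaches 18(W), 17(W), 12(W), 11(W), all W → L
n=20: reaches L-position 19 → W
n=21: reaches L-position 19 → W
n=22: only reaches 21(W), 20(W), 15(W), 14(W), all W → L
n=23: reaches L-position 22 → W
n=24: reaches L-position 22 → W
n=25: only reaches 24(W), 23(W), 18(W), 17(W), all W → L
n=26: reaches L-position 25 → W
n=27: reaches L-position 25 → W
n=28: only reaches 27(W), 26(W), 21(W), 20(W), all W → L
n=29: reaches L-position 28 → W
n=30: reaches L-position 28 → W
n=31: only reaches 30(W), 29(W), 24(W), 23(W), all W → L
n=32: reaches L-position 31 → W
n=33: reaches L-position 31 → W
n=34: only reaches 33(W), 32(W), 27(W), 26(W), all W → L
L entries with 1 ≤ n ≤ 34 (the range starts at n=1): n = 1, 4, 7, 10, 13, 16, 19, 22, 25, 28, 31, 34; that makes 12.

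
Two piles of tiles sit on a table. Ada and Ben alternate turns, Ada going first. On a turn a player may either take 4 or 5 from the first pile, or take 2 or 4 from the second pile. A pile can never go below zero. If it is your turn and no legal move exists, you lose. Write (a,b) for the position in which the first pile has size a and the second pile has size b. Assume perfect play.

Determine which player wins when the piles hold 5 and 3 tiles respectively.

Ben wins.

Work bottom-up. With no move the player to move loses. Otherwise the position is W if at least one move leads to an L position for the opponent, and L if every move leads to a W.
No move ever increases a pile, so every position that can arise here has a ≤ 5 and b ≤ 3; it is enough to label the cells with 0 ≤ a ≤ 5 and 0 ≤ b ≤ 3.
Every move lowers a or b (never raises either), so fill the grid row by row in increasing a, and left to right within a row: each cell's successors are then already labelled.
      b=0  b=1  b=2  b=3
a=0:    L    L    W    W
a=1:    L    L    W    W
a=2:    L    L    W    W
a=3:    L    L    W    W
a=4:    W    W    L    L
a=5:    W    W    L    L
Cells with no legal move (terminal, hence L): (0,0), (0,1), (1,0), (1,1), (2,0), (2,1), (3,0), (3,1).
The remaining L cells, each justified by listing all of its moves:
(4,2): only reaches (0,2)(W), (4,0)(W), all W → L
(4,3): only reaches (0,3)(W), (4,1)(W), all W → L
(5,2): only reaches (1,2)(W), (0,2)(W), (5,0)(W), all W → L
(5,3): only reaches (1,3)(W), (0,3)(W), (5,1)(W), all W → L
Every other cell has at least one move into one of the L cells above, so it is W.
Every move from (5,3) reaches a W position, so the mover loses.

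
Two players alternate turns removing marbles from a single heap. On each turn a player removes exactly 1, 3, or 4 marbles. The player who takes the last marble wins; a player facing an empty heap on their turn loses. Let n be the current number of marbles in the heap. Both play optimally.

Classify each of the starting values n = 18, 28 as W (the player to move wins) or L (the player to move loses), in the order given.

18: W, 28: L

Positions with no move are L. A position that does have a move is losing for the player to move precisely when every available move leads to a winning position for the opponent. Fill in the labels:
n=0: no move → L
n=1: W (go to 0, an L position)
n=2: L (sole option 1(W) is W)
n=3: W (go to 2, an L position)
n=4: W (go to 0, an L position)
n=5: W (go to 2, an L position)
n=6: W (go to 2, an L position)
n=7: L (options 6(W), 4(W), 3(W) are all W)
n=8: W (go to 7, an L position)
n=9: L (options 8(W), 6(W), 5(W) are all W)
n=10: W (go to 9, an L position)
n=11: W (go to 7, an L position)
n=12: W (go to 9, an L position)
n=13: W (go to 9, an L position)
n=14: L (options 13(W), 11(W), 10(W) are all W)
n=15: W (go to 14, an L position)
n=16: L (options 15(W), 13(W), 12(W) are all W)
n=17: W (go to 16, an L position)
n=18: W (go to 14, an L position)
n=19: W (go to 16, an L position)
n=20: W (go to 16, an L position)
n=21: L (options 20(W), 18(W), 17(W) are all W)
n=22: W (go to 21, an L position)
n=23: L (options 22(W), 20(W), 19(W) are all W)
n=24: W (go to 23, an L position)
n=25: W (go to 21, an L position)
n=26: W (go to 23, an L position)
n=27: W (go to 23, an L position)
n=28: L (options 27(W), 25(W), 24(W) are all W)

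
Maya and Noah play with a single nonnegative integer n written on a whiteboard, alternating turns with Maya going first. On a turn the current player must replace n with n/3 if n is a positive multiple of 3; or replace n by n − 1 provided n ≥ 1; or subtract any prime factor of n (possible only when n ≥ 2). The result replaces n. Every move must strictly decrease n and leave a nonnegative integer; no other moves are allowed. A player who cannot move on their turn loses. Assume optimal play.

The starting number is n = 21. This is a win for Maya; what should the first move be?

Move to 14.

Label each position W (a win for the player to move) or L (a loss). A position with no legal move is L; any other position is W exactly when some move reaches an L, and L when every move reaches a W.
n=0: no move → L
n=1: can move to 0, which is L ⇒ W
n=2: can move to 0, which is L ⇒ W
n=3: can move to 0, which is L ⇒ W
n=4: moves to 2(W), 3(W); every one is W ⇒ L
n=5: can move to 0, which is L ⇒ W
n=6: can move to 4, which is L ⇒ W
n=7: can move to 0, which is L ⇒ W
n=8: moves to 6(W), 7(W); every one is W ⇒ L
n=9: can move to 8, which is L ⇒ W
n=10: can move to 8, which is L ⇒ W
n=11: can move to 0, which is L ⇒ W
n=12: can move to 4, which is L ⇒ W
n=13: can move to 0, which is L ⇒ W
n=14: moves to 7(W), 12(W), 13(W); every one is W ⇒ L
n=15: can move to 14, which is L ⇒ W
n=16: can move to 14, which is L ⇒ W
n=17: can move to 0, which is L ⇒ W
n=18: moves to 6(W), 15(W), 16(W), 17(W); every one is W ⇒ L
n=19: can move to 0, which is L ⇒ W
n=20: can move to 18, which is L ⇒ W
n=21: can move to 14, which is L ⇒ W
From 21, the L positions reachable in one move are: 14, 18. Any move reaching one of these is winning.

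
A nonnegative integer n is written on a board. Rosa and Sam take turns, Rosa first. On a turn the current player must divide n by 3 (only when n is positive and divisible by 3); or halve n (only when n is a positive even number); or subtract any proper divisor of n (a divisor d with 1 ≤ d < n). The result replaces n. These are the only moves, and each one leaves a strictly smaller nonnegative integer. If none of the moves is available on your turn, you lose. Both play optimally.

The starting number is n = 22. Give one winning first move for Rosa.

Move to 11.

Build the W/L table. Terminal = L. A non-terminal position is W if it has a move to some L; otherwise it is L.
n=0: no move → L
n=1: no move → L
n=2: W (go to 1, an L position)
n=3: W (go to 1, an L position)
n=4: L (options 2(W), 3(W) are all W)
n=5: W (go to 4, an L position)
n=6: W (go to 4, an L position)
n=7: L (sole option 6(W) is W)
n=8: W (go to 4, an L position)
n=9: L (options 3(W), 6(W), 8(W) are all W)
n=10: W (go to 9, an L position)
n=11: L (sole option 10(W) is W)
n=12: W (go to 4, an L position)
n=13: L (sole option 12(W) is W)
n=14: W (go to 7, an L position)
n=15: L (options 5(W), 10(W), 12(W), 14(W) are all W)
n=16: W (go to 15, an L position)
n=17: L (sole option 16(W) is W)
n=18: W (go to 9, an L position)
n=19: L (sole option 18(W) is W)
n=20: W (go to 15, an L position)
n=21: W (go to 7, an L position)
n=22: W (go to 11, an L position)
From 22, the L positions reachable in one move are: 11.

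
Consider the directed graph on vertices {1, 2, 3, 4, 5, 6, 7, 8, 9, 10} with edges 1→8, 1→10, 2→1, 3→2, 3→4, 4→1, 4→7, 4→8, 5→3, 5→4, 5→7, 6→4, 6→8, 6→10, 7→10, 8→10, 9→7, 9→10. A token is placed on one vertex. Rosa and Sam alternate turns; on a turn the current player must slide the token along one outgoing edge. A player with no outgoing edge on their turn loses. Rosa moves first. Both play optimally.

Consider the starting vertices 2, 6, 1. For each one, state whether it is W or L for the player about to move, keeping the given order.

Positions with no move are L. A position that does have a move is losing for the player to move precisely when every available move leads to a winning position for the opponent. Fill in the labels:
Every edge goes from a vertex to one that appears earlier in the order 10, 8, 1, 7, 4, 2, 9, 6, 3, 5, so processing vertices in that order labels each vertex after all of its successors.
10: no outgoing edge → L
8: W (go to 10, an L position)
1: W (go to 10, an L position)
7: W (go to 10, an L position)
4: L (options 7(W), 1(W), 8(W) are all W)
2: L (sole option 1(W) is W)
9: W (go to 10, an L position)
6: W (go to 4, an L position)
3: W (go to 2, an L position)
5: W (go to 4, an L position)

2: L, 6: W, 1: W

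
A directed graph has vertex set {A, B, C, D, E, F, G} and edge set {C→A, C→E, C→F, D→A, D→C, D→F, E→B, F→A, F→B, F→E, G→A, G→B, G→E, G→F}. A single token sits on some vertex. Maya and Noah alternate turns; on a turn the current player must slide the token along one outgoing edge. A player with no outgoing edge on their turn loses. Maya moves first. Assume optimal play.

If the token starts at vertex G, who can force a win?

Build the W/L table. Terminal = L. A non-terminal position is W if it has a move to some L; otherwise it is L.
Every edge goes from a vertex to one that appears earlier in the order B, A, E, F, G, C, D, so processing vertices in that order labels each vertex after all of its successors.
B: no outgoing edge → L
A: no outgoing edge → L
E: can move to B, which is L ⇒ W
F: can move to A, which is L ⇒ W
G: can move to A, which is L ⇒ W
C: can move to A, which is L ⇒ W
D: can move to A, which is L ⇒ W
The starting position G is W: Maya should move to A, handing over an L position.

Maya wins.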